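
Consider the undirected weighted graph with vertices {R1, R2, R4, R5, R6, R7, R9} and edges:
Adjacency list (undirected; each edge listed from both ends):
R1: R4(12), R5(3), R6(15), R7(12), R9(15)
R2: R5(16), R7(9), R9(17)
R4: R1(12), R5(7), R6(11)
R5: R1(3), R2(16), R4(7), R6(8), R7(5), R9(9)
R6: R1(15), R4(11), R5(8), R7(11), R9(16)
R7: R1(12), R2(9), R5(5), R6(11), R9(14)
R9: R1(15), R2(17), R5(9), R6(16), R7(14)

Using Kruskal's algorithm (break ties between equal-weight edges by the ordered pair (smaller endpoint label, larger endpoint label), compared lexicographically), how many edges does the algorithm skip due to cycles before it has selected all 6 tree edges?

0

Kruskal: consider edges lightest-first.
R1–R5 (3): add — endpoints in different components.
R5–R7 (5): add — endpoints in different components.
R4–R5 (7): add — endpoints in different components.
R5–R6 (8): add — endpoints in different components.
R2–R7 (9): add — endpoints in different components.
R5–R9 (9): add — endpoints in different components.
Edges rejected before the tree was complete: 0.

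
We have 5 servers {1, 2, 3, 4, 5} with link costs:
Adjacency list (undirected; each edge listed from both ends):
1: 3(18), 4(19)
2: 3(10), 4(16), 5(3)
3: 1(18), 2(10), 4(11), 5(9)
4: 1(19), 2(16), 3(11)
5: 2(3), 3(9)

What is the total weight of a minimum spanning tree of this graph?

Kruskal's algorithm — process edges by increasing weight (ties by edge label):
2-5 (3): add — endpoints in different components.
3-5 (9): add — endpoints in different components.
2-3 (10): skip — 2 and 3 already connected.
3-4 (11): add — endpoints in different components.
2-4 (16): skip — 2 and 4 already connected.
1-3 (18): add — endpoints in different components.
MST edges: 2-5, 3-5, 3-4, 1-3; total weight 3+9+11+18 = 41.

41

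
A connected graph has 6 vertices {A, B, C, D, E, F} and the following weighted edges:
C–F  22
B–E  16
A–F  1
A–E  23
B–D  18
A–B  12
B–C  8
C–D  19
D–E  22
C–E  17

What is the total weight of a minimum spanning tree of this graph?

Prim's algorithm from E:
Step 1: frontier [B–E 16, C–E 17, D–E 22, A–E 23] → take B–E (16); add B.
Step 2: frontier [B–C 8, A–B 12, B–D 18, C–E 17, D–E 22, A–E 23] → take B–C (8); add C.
Step 3: frontier [A–B 12, B–D 18, C–D 19, C–F 22, D–E 22, A–E 23] → take A–B (12); add A.
Step 4: frontier [A–F 1, B–D 18, C–D 19, C–F 22, D–E 22] → take A–F (1); add F.
Step 5: frontier [B–D 18, C–D 19, D–E 22] → take B–D (18); add D.
MST edges: B–E, B–C, A–B, A–F, B–D; total weight 16+8+12+1+18 = 55.

55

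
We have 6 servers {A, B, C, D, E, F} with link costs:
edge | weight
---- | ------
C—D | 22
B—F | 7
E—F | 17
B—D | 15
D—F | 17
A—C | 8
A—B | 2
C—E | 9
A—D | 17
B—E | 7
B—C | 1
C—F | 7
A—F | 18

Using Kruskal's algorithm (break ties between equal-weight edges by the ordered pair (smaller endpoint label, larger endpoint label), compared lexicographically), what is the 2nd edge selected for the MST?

Sort edges by weight, then run Kruskal:
B—C (1): add. Components now {A} {B,C} {D} {E} {F}
A—B (2): add. Components now {A,B,C} {D} {E} {F}
B—E (7): add. Components now {A,B,C,E} {D} {F}
B—F (7): add. Components now {A,B,C,E,F} {D}
C—F (7): skip — C and F already connected.
A—C (8): skip — A and C already connected.
C—E (9): skip — C and E already connected.
B—D (15): add. Components now {A,B,C,D,E,F}
The 2nd edge added is A—B.

A-B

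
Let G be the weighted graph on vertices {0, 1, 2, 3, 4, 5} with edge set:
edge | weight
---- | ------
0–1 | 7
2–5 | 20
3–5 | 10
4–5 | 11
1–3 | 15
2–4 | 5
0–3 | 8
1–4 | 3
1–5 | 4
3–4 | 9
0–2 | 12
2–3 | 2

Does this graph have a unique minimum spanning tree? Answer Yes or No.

Kruskal's algorithm — process edges by increasing weight (ties by edge label):
2–3 (2): add. Components now {0} {1} {2,3} {4} {5}
1–4 (3): add. Components now {0} {1,4} {2,3} {5}
1–5 (4): add. Components now {0} {1,4,5} {2,3}
2–4 (5): add. Components now {0} {1,2,3,4,5}
0–1 (7): add. Components now {0,1,2,3,4,5}
Every non-tree edge has weight strictly greater than the heaviest edge on the tree path between its endpoints, so the MST is unique.

Yes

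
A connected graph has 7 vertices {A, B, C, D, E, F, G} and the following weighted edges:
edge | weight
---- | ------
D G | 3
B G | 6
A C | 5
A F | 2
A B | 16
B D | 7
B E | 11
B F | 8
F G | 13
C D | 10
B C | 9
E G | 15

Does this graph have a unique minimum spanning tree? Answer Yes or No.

Sort edges by weight, then run Kruskal:
A F (2): add. Components now {A,F} {B} {C} {D} {E} {G}
D G (3): add. Components now {A,F} {B} {C} {D,G} {E}
A C (5): add. Components now {A,C,F} {B} {D,G} {E}
B G (6): add. Components now {A,C,F} {B,D,G} {E}
B D (7): skip — B and D already connected.
B F (8): add. Components now {A,B,C,D,F,G} {E}
B C (9): skip — B and C already connected.
C D (10): skip — C and D already connected.
B E (11): add. Components now {A,B,C,D,E,F,G}
Every non-tree edge has weight strictly greater than the heaviest edge on the tree path between its endpoints, so the MST is unique.

Yes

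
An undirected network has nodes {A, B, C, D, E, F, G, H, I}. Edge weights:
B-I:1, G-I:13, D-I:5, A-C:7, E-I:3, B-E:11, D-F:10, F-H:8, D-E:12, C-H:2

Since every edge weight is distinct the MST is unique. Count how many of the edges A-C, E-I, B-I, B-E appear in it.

Kruskal: consider edges lightest-first.
B-I (1): add — endpoints in different components.
C-H (2): add — endpoints in different components.
E-I (3): add — endpoints in different components.
D-I (5): add — endpoints in different components.
A-C (7): add — endpoints in different components.
F-H (8): add — endpoints in different components.
D-F (10): add — endpoints in different components.
B-E (11): skip — B and E already connected.
D-E (12): skip — D and E already connected.
G-I (13): add — endpoints in different components.
MST edge set: {B-I, C-H, E-I, D-I, A-C, F-H, D-F, G-I}.
Of the listed edges, {A-C, E-I, B-I} are in the MST → 3.

3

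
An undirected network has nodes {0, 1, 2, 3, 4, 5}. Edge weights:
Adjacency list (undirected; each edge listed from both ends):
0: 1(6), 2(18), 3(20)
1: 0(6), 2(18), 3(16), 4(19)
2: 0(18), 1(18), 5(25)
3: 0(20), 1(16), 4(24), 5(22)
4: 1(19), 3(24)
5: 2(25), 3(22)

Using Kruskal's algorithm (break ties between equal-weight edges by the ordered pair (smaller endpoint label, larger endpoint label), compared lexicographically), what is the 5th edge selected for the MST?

Kruskal's algorithm — process edges by increasing weight (ties by edge label):
0—1 (6): add. Components now {0,1} {2} {3} {4} {5}
1—3 (16): add. Components now {0,1,3} {2} {4} {5}
0—2 (18): add. Components now {0,1,2,3} {4} {5}
1—2 (18): skip — 1 and 2 already connected.
1—4 (19): add. Components now {0,1,2,3,4} {5}
0—3 (20): skip — 0 and 3 already connected.
3—5 (22): add. Components now {0,1,2,3,4,5}
The 5th edge added is 3—5.

3-5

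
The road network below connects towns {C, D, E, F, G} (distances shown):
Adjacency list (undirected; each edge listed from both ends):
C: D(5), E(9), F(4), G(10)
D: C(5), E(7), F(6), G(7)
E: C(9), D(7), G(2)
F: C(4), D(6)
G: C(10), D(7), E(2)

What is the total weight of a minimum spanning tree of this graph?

Prim, starting at C.
Step 1: cheapest edge leaving the tree is C–F (4); add F.
Step 2: cheapest edge leaving the tree is C–D (5); add D.
Step 3: cheapest edge leaving the tree is D–E (7); add E.
Step 4: cheapest edge leaving the tree is E–G (2); add G.
MST edges: C–F, C–D, D–E, E–G; total weight 4+5+7+2 = 18.

18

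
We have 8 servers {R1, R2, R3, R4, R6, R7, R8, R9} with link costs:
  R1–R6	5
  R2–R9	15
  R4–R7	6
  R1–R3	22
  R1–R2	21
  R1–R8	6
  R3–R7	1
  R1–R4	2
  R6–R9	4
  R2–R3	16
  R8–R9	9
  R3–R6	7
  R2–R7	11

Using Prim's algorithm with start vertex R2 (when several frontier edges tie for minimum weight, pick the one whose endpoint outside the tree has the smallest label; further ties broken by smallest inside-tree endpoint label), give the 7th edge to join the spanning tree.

Prim's algorithm from R2:
Step 1: frontier [R2–R7 11, R2–R9 15, R2–R3 16, R1–R2 21] → take R2–R7 (11); add R7.
Step 2: frontier [R2–R9 15, R2–R3 16, R1–R2 21, R3–R7 1, R4–R7 6] → take R3–R7 (1); add R3.
Step 3: frontier [R2–R9 15, R1–R2 21, R3–R6 7, R1–R3 22, R4–R7 6] → take R4–R7 (6); add R4.
Step 4: frontier [R2–R9 15, R1–R2 21, R3–R6 7, R1–R3 22, R1–R4 2] → take R1–R4 (2); add R1.
Step 5: frontier [R1–R6 5, R1–R8 6, R2–R9 15, R3–R6 7] → take R1–R6 (5); add R6.
Step 6: frontier [R1–R8 6, R2–R9 15, R6–R9 4] → take R6–R9 (4); add R9.
Step 7: frontier [R1–R8 6, R8–R9 9] → take R1–R8 (6); add R8.
The 7th edge added is R1–R8.

R1-R8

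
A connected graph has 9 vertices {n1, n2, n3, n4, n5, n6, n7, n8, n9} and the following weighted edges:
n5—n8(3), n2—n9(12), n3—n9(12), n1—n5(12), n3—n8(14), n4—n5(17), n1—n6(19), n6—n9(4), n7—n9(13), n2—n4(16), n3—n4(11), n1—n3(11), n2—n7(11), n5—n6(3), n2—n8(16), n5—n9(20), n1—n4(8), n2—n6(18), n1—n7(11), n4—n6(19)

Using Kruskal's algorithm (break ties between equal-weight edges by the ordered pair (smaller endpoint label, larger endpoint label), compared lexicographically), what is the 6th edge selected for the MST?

n1-n7

Sort edges by weight, then run Kruskal:
n5—n6 (3): add — endpoints in different components.
n5—n8 (3): add — endpoints in different components.
n6—n9 (4): add — endpoints in different components.
n1—n4 (8): add — endpoints in different components.
n1—n3 (11): add — endpoints in different components.
n1—n7 (11): add — endpoints in different components.
n2—n7 (11): add — endpoints in different components.
n3—n4 (11): skip — n3 and n4 already connected.
n1—n5 (12): add — endpoints in different components.
The 6th edge added is n1—n7.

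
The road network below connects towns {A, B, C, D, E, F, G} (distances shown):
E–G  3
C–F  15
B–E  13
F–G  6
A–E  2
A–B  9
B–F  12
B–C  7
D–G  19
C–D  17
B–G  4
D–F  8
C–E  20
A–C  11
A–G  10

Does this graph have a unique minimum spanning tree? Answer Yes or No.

Kruskal's algorithm — process edges by increasing weight (ties by edge label):
A–E (2): add. Components now {A,E} {B} {C} {D} {F} {G}
E–G (3): add. Components now {A,E,G} {B} {C} {D} {F}
B–G (4): add. Components now {A,B,E,G} {C} {D} {F}
F–G (6): add. Components now {A,B,E,F,G} {C} {D}
B–C (7): add. Components now {A,B,C,E,F,G} {D}
D–F (8): add. Components now {A,B,C,D,E,F,G}
Every non-tree edge has weight strictly greater than the heaviest edge on the tree path between its endpoints, so the MST is unique.

Yes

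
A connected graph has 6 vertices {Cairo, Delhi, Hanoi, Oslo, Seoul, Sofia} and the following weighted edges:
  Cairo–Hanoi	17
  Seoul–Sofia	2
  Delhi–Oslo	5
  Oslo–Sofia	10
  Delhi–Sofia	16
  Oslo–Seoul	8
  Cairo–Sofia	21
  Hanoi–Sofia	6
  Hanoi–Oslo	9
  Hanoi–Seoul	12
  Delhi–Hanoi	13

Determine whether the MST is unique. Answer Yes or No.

Sort edges by weight, then run Kruskal:
Seoul–Sofia (2): add — endpoints in different components.
Delhi–Oslo (5): add — endpoints in different components.
Hanoi–Sofia (6): add — endpoints in different components.
Oslo–Seoul (8): add — endpoints in different components.
Hanoi–Oslo (9): skip — Oslo and Hanoi already connected.
Oslo–Sofia (10): skip — Oslo and Sofia already connected.
Hanoi–Seoul (12): skip — Hanoi and Seoul already connected.
Delhi–Hanoi (13): skip — Hanoi and Delhi already connected.
Delhi–Sofia (16): skip — Delhi and Sofia already connected.
Cairo–Hanoi (17): add — endpoints in different components.
Every non-tree edge has weight strictly greater than the heaviest edge on the tree path between its endpoints, so the MST is unique.

Yes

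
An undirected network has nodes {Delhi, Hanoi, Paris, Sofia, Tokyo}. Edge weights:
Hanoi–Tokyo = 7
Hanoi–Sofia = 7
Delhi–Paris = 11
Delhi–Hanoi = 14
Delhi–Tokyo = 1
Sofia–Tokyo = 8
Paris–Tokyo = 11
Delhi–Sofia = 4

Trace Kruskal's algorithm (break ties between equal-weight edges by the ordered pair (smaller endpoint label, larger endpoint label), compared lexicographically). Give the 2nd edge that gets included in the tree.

Delhi-Sofia

Kruskal: consider edges lightest-first.
Delhi–Tokyo (1): add. Components now {Hanoi} {Delhi,Tokyo} {Sofia} {Paris}
Delhi–Sofia (4): add. Components now {Hanoi} {Delhi,Sofia,Tokyo} {Paris}
Hanoi–Sofia (7): add. Components now {Delhi,Hanoi,Sofia,Tokyo} {Paris}
Hanoi–Tokyo (7): skip — Hanoi and Tokyo already connected.
Sofia–Tokyo (8): skip — Sofia and Tokyo already connected.
Delhi–Paris (11): add. Components now {Delhi,Hanoi,Paris,Sofia,Tokyo}
The 2nd edge added is Delhi–Sofia.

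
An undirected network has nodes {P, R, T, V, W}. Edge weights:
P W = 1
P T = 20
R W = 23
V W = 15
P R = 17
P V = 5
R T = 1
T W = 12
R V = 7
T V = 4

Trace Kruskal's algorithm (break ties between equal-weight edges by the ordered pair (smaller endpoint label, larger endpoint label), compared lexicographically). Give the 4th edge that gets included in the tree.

Kruskal's algorithm — process edges by increasing weight (ties by edge label):
P W (1): add — endpoints in different components.
R T (1): add — endpoints in different components.
T V (4): add — endpoints in different components.
P V (5): add — endpoints in different components.
The 4th edge added is P V.

P-V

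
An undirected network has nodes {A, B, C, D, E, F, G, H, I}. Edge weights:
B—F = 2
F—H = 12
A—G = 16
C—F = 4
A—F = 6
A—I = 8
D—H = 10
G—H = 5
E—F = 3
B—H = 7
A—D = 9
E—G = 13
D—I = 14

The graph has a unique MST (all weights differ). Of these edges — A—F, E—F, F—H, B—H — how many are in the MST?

3

Sort edges by weight, then run Kruskal:
B—F (2): add — endpoints in different components.
E—F (3): add — endpoints in different components.
C—F (4): add — endpoints in different components.
G—H (5): add — endpoints in different components.
A—F (6): add — endpoints in different components.
B—H (7): add — endpoints in different components.
A—I (8): add — endpoints in different components.
A—D (9): add — endpoints in different components.
MST edge set: {B—F, E—F, C—F, G—H, A—F, B—H, A—I, A—D}.
Of the listed edges, {A—F, E—F, B—H} are in the MST → 3.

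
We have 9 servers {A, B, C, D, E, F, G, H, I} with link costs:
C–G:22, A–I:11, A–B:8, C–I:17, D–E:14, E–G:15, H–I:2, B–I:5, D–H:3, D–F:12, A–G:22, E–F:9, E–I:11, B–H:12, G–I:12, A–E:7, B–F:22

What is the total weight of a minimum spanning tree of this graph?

63

Prim, starting at A.
Step 1: cheapest edge leaving the tree is A–E (7); add E.
Step 2: cheapest edge leaving the tree is A–B (8); add B.
Step 3: cheapest edge leaving the tree is B–I (5); add I.
Step 4: cheapest edge leaving the tree is H–I (2); add H.
Step 5: cheapest edge leaving the tree is D–H (3); add D.
Step 6: cheapest edge leaving the tree is E–F (9); add F.
Step 7: cheapest edge leaving the tree is G–I (12); add G.
Step 8: cheapest edge leaving the tree is C–I (17); add C.
MST edges: A–E, A–B, B–I, H–I, D–H, E–F, G–I, C–I; total weight 7+8+5+2+3+9+12+17 = 63.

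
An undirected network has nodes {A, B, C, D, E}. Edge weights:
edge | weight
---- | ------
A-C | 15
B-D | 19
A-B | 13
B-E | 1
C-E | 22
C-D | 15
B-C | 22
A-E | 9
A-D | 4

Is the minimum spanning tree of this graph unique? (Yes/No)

Sort edges by weight, then run Kruskal:
B-E (1): add. Components now {A} {B,E} {C} {D}
A-D (4): add. Components now {A,D} {B,E} {C}
A-E (9): add. Components now {A,B,D,E} {C}
A-B (13): skip — A and B already connected.
A-C (15): add. Components now {A,B,C,D,E}
Non-tree edge C-D has weight 15, equal to the heaviest edge on its tree cycle — swapping gives another MST of the same weight. Not unique.

No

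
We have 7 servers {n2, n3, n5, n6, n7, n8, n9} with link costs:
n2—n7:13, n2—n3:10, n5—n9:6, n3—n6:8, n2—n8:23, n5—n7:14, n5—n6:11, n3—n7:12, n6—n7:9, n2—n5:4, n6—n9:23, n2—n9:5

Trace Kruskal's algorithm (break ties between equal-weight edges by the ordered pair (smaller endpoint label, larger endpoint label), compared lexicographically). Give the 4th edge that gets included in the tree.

n6-n7

Sort edges by weight, then run Kruskal:
n2—n5 (4): add — endpoints in different components.
n2—n9 (5): add — endpoints in different components.
n5—n9 (6): skip — n9 and n5 already connected.
n3—n6 (8): add — endpoints in different components.
n6—n7 (9): add — endpoints in different components.
n2—n3 (10): add — endpoints in different components.
n5—n6 (11): skip — n5 and n6 already connected.
n3—n7 (12): skip — n7 and n3 already connected.
n2—n7 (13): skip — n7 and n2 already connected.
n5—n7 (14): skip — n7 and n5 already connected.
n2—n8 (23): add — endpoints in different components.
The 4th edge added is n6—n7.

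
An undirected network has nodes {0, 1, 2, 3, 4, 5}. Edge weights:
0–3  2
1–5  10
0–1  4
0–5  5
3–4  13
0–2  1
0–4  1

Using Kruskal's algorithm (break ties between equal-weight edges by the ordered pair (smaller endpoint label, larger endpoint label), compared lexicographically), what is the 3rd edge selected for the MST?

Sort edges by weight, then run Kruskal:
0–2 (1): add. Components now {0,2} {1} {3} {4} {5}
0–4 (1): add. Components now {0,2,4} {1} {3} {5}
0–3 (2): add. Components now {0,2,3,4} {1} {5}
0–1 (4): add. Components now {0,1,2,3,4} {5}
0–5 (5): add. Components now {0,1,2,3,4,5}
The 3rd edge added is 0–3.

0-3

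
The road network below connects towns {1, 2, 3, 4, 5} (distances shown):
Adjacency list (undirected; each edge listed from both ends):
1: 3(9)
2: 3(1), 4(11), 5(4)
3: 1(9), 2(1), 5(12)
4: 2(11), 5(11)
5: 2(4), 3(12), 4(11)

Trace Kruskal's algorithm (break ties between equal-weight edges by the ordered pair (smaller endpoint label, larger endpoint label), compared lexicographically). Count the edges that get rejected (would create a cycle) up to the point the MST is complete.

Sort edges by weight, then run Kruskal:
2—3 (1): add — endpoints in different components.
2—5 (4): add — endpoints in different components.
1—3 (9): add — endpoints in different components.
2—4 (11): add — endpoints in different components.
Edges rejected before the tree was complete: 0.

0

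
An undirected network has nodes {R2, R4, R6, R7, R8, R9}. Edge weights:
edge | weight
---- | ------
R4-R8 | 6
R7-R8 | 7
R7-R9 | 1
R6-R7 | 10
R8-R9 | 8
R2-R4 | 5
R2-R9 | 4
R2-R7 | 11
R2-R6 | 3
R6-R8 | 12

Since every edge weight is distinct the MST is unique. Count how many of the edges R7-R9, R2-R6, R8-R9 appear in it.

Kruskal: consider edges lightest-first.
R7-R9 (1): add. Components now {R6} {R8} {R7,R9} {R4} {R2}
R2-R6 (3): add. Components now {R2,R6} {R8} {R7,R9} {R4}
R2-R9 (4): add. Components now {R2,R6,R7,R9} {R8} {R4}
R2-R4 (5): add. Components now {R2,R4,R6,R7,R9} {R8}
R4-R8 (6): add. Components now {R2,R4,R6,R7,R8,R9}
MST edge set: {R7-R9, R2-R6, R2-R9, R2-R4, R4-R8}.
Of the listed edges, {R7-R9, R2-R6} are in the MST → 2.

2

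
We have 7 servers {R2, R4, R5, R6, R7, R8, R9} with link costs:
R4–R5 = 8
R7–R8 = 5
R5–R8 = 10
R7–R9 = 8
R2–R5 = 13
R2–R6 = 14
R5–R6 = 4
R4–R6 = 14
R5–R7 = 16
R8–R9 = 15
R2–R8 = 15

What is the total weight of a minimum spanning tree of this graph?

48

Kruskal: consider edges lightest-first.
R5–R6 (4): add. Components now {R9} {R4} {R5,R6} {R2} {R8} {R7}
R7–R8 (5): add. Components now {R9} {R4} {R5,R6} {R2} {R7,R8}
R4–R5 (8): add. Components now {R9} {R4,R5,R6} {R2} {R7,R8}
R7–R9 (8): add. Components now {R7,R8,R9} {R4,R5,R6} {R2}
R5–R8 (10): add. Components now {R4,R5,R6,R7,R8,R9} {R2}
R2–R5 (13): add. Components now {R2,R4,R5,R6,R7,R8,R9}
MST edges: R5–R6, R7–R8, R4–R5, R7–R9, R5–R8, R2–R5; total weight 4+5+8+8+10+13 = 48.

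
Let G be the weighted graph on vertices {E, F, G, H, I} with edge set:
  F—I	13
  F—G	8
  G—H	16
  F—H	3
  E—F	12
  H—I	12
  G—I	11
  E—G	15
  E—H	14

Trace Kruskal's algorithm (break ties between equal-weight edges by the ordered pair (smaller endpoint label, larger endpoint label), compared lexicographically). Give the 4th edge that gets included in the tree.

E-F

Kruskal: consider edges lightest-first.
F—H (3): add. Components now {E} {F,H} {G} {I}
F—G (8): add. Components now {E} {F,G,H} {I}
G—I (11): add. Components now {E} {F,G,H,I}
E—F (12): add. Components now {E,F,G,H,I}
The 4th edge added is E—F.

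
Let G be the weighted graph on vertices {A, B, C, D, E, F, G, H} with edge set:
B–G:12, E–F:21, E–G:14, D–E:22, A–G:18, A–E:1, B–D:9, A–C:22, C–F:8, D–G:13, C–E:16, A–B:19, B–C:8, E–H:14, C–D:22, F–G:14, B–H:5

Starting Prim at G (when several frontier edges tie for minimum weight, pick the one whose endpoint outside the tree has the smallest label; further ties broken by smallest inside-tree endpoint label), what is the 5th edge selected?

B-D

Prim, starting at G.
Step 1: cheapest edge leaving the tree is B–G (12); add B.
Step 2: cheapest edge leaving the tree is B–H (5); add H.
Step 3: cheapest edge leaving the tree is B–C (8); add C.
Step 4: cheapest edge leaving the tree is C–F (8); add F.
Step 5: cheapest edge leaving the tree is B–D (9); add D.
Step 6: cheapest edge leaving the tree is E–G (14); add E.
Step 7: cheapest edge leaving the tree is A–E (1); add A.
The 5th edge added is B–D.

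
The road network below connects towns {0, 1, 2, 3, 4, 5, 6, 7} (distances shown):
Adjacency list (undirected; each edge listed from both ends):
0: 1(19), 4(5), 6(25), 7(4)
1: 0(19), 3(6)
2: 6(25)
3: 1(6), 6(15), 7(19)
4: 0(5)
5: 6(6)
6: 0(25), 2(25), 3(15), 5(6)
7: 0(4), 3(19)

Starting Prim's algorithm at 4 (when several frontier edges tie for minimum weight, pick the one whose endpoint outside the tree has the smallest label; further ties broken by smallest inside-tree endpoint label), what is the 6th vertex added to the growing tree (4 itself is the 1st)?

6

Prim's algorithm from 4:
Step 1: cheapest edge leaving the tree is 0 4 (5); add 0.
Step 2: cheapest edge leaving the tree is 0 7 (4); add 7.
Step 3: cheapest edge leaving the tree is 0 1 (19); add 1.
Step 4: cheapest edge leaving the tree is 1 3 (6); add 3.
Step 5: cheapest edge leaving the tree is 3 6 (15); add 6.
Step 6: cheapest edge leaving the tree is 5 6 (6); add 5.
Step 7: cheapest edge leaving the tree is 2 6 (25); add 2.
Vertex order: 4, 0, 7, 1, 3, 6, 5, 2. The 6th vertex is 6.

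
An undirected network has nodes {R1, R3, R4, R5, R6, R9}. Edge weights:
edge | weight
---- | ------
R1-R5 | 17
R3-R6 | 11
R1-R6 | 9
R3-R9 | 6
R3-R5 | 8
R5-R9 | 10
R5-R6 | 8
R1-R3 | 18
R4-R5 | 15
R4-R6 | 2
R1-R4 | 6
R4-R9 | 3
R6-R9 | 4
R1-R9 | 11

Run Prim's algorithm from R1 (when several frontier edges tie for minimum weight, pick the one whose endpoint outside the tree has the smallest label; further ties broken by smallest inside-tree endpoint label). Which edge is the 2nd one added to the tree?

R4-R6

Prim, starting at R1.
Step 1: frontier [R1-R4 6, R1-R6 9, R1-R9 11, R1-R5 17, R1-R3 18] → take R1-R4 (6); add R4.
Step 2: frontier [R1-R6 9, R1-R9 11, R1-R5 17, R1-R3 18, R4-R6 2, R4-R9 3, R4-R5 15] → take R4-R6 (2); add R6.
Step 3: frontier [R1-R9 11, R1-R5 17, R1-R3 18, R4-R9 3, R4-R5 15, R6-R9 4, R5-R6 8, R3-R6 11] → take R4-R9 (3); add R9.
Step 4: frontier [R1-R5 17, R1-R3 18, R4-R5 15, R5-R6 8, R3-R6 11, R3-R9 6, R5-R9 10] → take R3-R9 (6); add R3.
Step 5: frontier [R1-R5 17, R3-R5 8, R4-R5 15, R5-R6 8, R5-R9 10] → take R3-R5 (8); add R5.
The 2nd edge added is R4-R6.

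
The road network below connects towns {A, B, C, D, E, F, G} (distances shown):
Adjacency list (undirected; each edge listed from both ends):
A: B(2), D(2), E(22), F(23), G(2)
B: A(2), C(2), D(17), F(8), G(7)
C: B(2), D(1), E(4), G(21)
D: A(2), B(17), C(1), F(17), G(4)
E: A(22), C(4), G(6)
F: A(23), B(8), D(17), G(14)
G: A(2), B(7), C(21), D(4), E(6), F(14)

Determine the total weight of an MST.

Prim, starting at E.
Step 1: cheapest edge leaving the tree is C–E (4); add C.
Step 2: cheapest edge leaving the tree is C–D (1); add D.
Step 3: cheapest edge leaving the tree is A–D (2); add A.
Step 4: cheapest edge leaving the tree is A–B (2); add B.
Step 5: cheapest edge leaving the tree is A–G (2); add G.
Step 6: cheapest edge leaving the tree is B–F (8); add F.
MST edges: C–E, C–D, A–D, A–B, A–G, B–F; total weight 4+1+2+2+2+8 = 19.

19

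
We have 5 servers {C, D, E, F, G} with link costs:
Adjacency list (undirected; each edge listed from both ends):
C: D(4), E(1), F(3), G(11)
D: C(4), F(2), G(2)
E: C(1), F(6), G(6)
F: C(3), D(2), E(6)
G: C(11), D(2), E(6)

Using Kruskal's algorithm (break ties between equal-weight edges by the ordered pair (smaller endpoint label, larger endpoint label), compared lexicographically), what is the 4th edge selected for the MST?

Kruskal's algorithm — process edges by increasing weight (ties by edge label):
C-E (1): add. Components now {C,E} {D} {F} {G}
D-F (2): add. Components now {C,E} {D,F} {G}
D-G (2): add. Components now {C,E} {D,F,G}
C-F (3): add. Components now {C,D,E,F,G}
The 4th edge added is C-F.

C-F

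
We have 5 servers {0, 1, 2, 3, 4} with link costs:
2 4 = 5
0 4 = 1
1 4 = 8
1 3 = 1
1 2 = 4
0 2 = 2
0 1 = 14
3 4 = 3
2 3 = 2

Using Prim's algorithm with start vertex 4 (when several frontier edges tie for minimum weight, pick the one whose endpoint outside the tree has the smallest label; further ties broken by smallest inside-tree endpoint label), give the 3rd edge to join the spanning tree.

Prim, starting at 4.
Step 1: cheapest edge leaving the tree is 0 4 (1); add 0.
Step 2: cheapest edge leaving the tree is 0 2 (2); add 2.
Step 3: cheapest edge leaving the tree is 2 3 (2); add 3.
Step 4: cheapest edge leaving the tree is 1 3 (1); add 1.
The 3rd edge added is 2 3.

2-3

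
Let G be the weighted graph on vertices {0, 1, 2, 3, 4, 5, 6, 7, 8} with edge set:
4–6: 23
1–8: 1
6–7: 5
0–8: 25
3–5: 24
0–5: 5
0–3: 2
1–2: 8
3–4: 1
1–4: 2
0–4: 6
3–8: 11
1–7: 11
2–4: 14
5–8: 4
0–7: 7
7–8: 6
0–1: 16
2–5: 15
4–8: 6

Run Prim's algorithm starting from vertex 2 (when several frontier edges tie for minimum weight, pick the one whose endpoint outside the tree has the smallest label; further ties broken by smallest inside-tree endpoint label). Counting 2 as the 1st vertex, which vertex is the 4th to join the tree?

4

Grow the tree from 2 using Prim:
Step 1: cheapest edge leaving the tree is 1–2 (8); add 1.
Step 2: cheapest edge leaving the tree is 1–8 (1); add 8.
Step 3: cheapest edge leaving the tree is 1–4 (2); add 4.
Step 4: cheapest edge leaving the tree is 3–4 (1); add 3.
Step 5: cheapest edge leaving the tree is 0–3 (2); add 0.
Step 6: cheapest edge leaving the tree is 5–8 (4); add 5.
Step 7: cheapest edge leaving the tree is 7–8 (6); add 7.
Step 8: cheapest edge leaving the tree is 6–7 (5); add 6.
Vertex order: 2, 1, 8, 4, 3, 0, 5, 7, 6. The 4th vertex is 4.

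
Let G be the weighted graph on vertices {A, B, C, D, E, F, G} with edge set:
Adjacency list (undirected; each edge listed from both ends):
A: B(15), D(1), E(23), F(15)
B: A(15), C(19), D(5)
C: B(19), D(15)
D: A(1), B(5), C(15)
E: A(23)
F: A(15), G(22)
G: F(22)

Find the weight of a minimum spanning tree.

81

Prim's algorithm from F:
Step 1: frontier [A–F 15, F–G 22] → take A–F (15); add A.
Step 2: frontier [A–D 1, A–B 15, A–E 23, F–G 22] → take A–D (1); add D.
Step 3: frontier [A–B 15, A–E 23, B–D 5, C–D 15, F–G 22] → take B–D (5); add B.
Step 4: frontier [A–E 23, B–C 19, C–D 15, F–G 22] → take C–D (15); add C.
Step 5: frontier [A–E 23, F–G 22] → take F–G (22); add G.
Step 6: frontier [A–E 23] → take A–E (23); add E.
MST edges: A–F, A–D, B–D, C–D, F–G, A–E; total weight 15+1+5+15+22+23 = 81.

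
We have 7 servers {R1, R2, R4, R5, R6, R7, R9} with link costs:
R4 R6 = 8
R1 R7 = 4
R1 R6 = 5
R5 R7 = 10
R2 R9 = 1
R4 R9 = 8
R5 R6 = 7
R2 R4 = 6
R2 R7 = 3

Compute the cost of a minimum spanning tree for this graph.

Kruskal's algorithm — process edges by increasing weight (ties by edge label):
R2 R9 (1): add. Components now {R2,R9} {R1} {R4} {R6} {R5} {R7}
R2 R7 (3): add. Components now {R2,R7,R9} {R1} {R4} {R6} {R5}
R1 R7 (4): add. Components now {R1,R2,R7,R9} {R4} {R6} {R5}
R1 R6 (5): add. Components now {R1,R2,R6,R7,R9} {R4} {R5}
R2 R4 (6): add. Components now {R1,R2,R4,R6,R7,R9} {R5}
R5 R6 (7): add. Components now {R1,R2,R4,R5,R6,R7,R9}
MST edges: R2 R9, R2 R7, R1 R7, R1 R6, R2 R4, R5 R6; total weight 1+3+4+5+6+7 = 26.

26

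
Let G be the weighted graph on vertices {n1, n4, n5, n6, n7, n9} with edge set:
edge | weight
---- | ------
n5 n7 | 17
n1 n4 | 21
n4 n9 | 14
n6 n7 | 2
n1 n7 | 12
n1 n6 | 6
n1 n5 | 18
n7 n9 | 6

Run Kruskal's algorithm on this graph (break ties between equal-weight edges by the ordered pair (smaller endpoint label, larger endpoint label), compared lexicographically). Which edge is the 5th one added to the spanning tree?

Kruskal: consider edges lightest-first.
n6 n7 (2): add — endpoints in different components.
n1 n6 (6): add — endpoints in different components.
n7 n9 (6): add — endpoints in different components.
n1 n7 (12): skip — n1 and n7 already connected.
n4 n9 (14): add — endpoints in different components.
n5 n7 (17): add — endpoints in different components.
The 5th edge added is n5 n7.

n5-n7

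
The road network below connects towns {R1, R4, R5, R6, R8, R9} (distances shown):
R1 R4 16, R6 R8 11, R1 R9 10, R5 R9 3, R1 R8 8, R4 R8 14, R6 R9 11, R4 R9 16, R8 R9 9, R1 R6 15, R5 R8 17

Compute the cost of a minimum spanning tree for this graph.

45

Prim's algorithm from R4:
Step 1: frontier [R4 R8 14, R1 R4 16, R4 R9 16] → take R4 R8 (14); add R8.
Step 2: frontier [R1 R4 16, R4 R9 16, R1 R8 8, R8 R9 9, R6 R8 11, R5 R8 17] → take R1 R8 (8); add R1.
Step 3: frontier [R1 R9 10, R1 R6 15, R4 R9 16, R8 R9 9, R6 R8 11, R5 R8 17] → take R8 R9 (9); add R9.
Step 4: frontier [R1 R6 15, R6 R8 11, R5 R8 17, R5 R9 3, R6 R9 11] → take R5 R9 (3); add R5.
Step 5: frontier [R1 R6 15, R6 R8 11, R6 R9 11] → take R6 R8 (11); add R6.
MST edges: R4 R8, R1 R8, R8 R9, R5 R9, R6 R8; total weight 14+8+9+3+11 = 45.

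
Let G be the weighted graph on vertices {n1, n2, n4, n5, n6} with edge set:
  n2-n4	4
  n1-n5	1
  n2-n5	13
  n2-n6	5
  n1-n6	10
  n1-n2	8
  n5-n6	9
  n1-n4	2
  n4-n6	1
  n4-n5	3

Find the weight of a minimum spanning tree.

8

Prim, starting at n6.
Step 1: cheapest edge leaving the tree is n4-n6 (1); add n4.
Step 2: cheapest edge leaving the tree is n1-n4 (2); add n1.
Step 3: cheapest edge leaving the tree is n1-n5 (1); add n5.
Step 4: cheapest edge leaving the tree is n2-n4 (4); add n2.
MST edges: n4-n6, n1-n4, n1-n5, n2-n4; total weight 1+2+1+4 = 8.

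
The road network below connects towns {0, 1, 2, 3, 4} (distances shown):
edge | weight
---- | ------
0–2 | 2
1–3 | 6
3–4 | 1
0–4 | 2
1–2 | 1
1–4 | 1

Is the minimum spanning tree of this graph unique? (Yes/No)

Kruskal: consider edges lightest-first.
1–2 (1): add. Components now {0} {1,2} {3} {4}
1–4 (1): add. Components now {0} {1,2,4} {3}
3–4 (1): add. Components now {0} {1,2,3,4}
0–2 (2): add. Components now {0,1,2,3,4}
Non-tree edge 0–4 has weight 2, equal to the heaviest edge on its tree cycle — swapping gives another MST of the same weight. Not unique.

No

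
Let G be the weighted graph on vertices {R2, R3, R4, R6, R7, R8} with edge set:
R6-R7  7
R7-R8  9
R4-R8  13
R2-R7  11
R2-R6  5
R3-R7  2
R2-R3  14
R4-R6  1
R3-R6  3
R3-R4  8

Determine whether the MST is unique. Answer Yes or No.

Yes

Kruskal: consider edges lightest-first.
R4-R6 (1): add — endpoints in different components.
R3-R7 (2): add — endpoints in different components.
R3-R6 (3): add — endpoints in different components.
R2-R6 (5): add — endpoints in different components.
R6-R7 (7): skip — R6 and R7 already connected.
R3-R4 (8): skip — R3 and R4 already connected.
R7-R8 (9): add — endpoints in different components.
Every non-tree edge has weight strictly greater than the heaviest edge on the tree path between its endpoints, so the MST is unique.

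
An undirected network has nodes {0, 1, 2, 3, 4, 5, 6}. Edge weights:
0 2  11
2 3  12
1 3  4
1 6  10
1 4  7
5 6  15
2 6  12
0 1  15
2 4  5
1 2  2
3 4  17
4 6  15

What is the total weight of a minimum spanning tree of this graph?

Prim's algorithm from 2:
Step 1: frontier [1 2 2, 2 4 5, 0 2 11, 2 3 12, 2 6 12] → take 1 2 (2); add 1.
Step 2: frontier [1 3 4, 1 4 7, 1 6 10, 0 1 15, 2 4 5, 0 2 11, 2 3 12, 2 6 12] → take 1 3 (4); add 3.
Step 3: frontier [1 4 7, 1 6 10, 0 1 15, 2 4 5, 0 2 11, 2 6 12, 3 4 17] → take 2 4 (5); add 4.
Step 4: frontier [1 6 10, 0 1 15, 0 2 11, 2 6 12, 4 6 15] → take 1 6 (10); add 6.
Step 5: frontier [0 1 15, 0 2 11, 5 6 15] → take 0 2 (11); add 0.
Step 6: frontier [5 6 15] → take 5 6 (15); add 5.
MST edges: 1 2, 1 3, 2 4, 1 6, 0 2, 5 6; total weight 2+4+5+10+11+15 = 47.

47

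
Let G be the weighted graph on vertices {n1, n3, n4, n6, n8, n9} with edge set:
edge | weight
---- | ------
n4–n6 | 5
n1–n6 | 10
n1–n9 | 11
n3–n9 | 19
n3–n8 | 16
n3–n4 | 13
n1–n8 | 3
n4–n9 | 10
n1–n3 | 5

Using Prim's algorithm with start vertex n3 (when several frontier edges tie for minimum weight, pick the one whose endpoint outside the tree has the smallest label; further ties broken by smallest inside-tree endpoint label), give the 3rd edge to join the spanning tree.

n1-n6

Grow the tree from n3 using Prim:
Step 1: frontier [n1–n3 5, n3–n4 13, n3–n8 16, n3–n9 19] → take n1–n3 (5); add n1.
Step 2: frontier [n1–n8 3, n1–n6 10, n1–n9 11, n3–n4 13, n3–n8 16, n3–n9 19] → take n1–n8 (3); add n8.
Step 3: frontier [n1–n6 10, n1–n9 11, n3–n4 13, n3–n9 19] → take n1–n6 (10); add n6.
Step 4: frontier [n1–n9 11, n3–n4 13, n3–n9 19, n4–n6 5] → take n4–n6 (5); add n4.
Step 5: frontier [n1–n9 11, n3–n9 19, n4–n9 10] → take n4–n9 (10); add n9.
The 3rd edge added is n1–n6.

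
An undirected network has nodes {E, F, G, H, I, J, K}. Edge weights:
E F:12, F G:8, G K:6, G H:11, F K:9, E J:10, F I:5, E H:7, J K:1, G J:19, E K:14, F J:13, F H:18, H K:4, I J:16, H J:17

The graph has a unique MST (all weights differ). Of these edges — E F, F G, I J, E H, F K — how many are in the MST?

Kruskal's algorithm — process edges by increasing weight (ties by edge label):
J K (1): add. Components now {E} {F} {G} {H} {I} {J,K}
H K (4): add. Components now {E} {F} {G} {H,J,K} {I}
F I (5): add. Components now {E} {F,I} {G} {H,J,K}
G K (6): add. Components now {E} {F,I} {G,H,J,K}
E H (7): add. Components now {E,G,H,J,K} {F,I}
F G (8): add. Components now {E,F,G,H,I,J,K}
MST edge set: {J K, H K, F I, G K, E H, F G}.
Of the listed edges, {F G, E H} are in the MST → 2.

2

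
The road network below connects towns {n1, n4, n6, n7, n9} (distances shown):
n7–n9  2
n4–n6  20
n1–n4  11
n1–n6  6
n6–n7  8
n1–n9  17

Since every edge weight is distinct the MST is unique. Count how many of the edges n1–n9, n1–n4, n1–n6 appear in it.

2

Kruskal: consider edges lightest-first.
n7–n9 (2): add. Components now {n1} {n4} {n6} {n7,n9}
n1–n6 (6): add. Components now {n1,n6} {n4} {n7,n9}
n6–n7 (8): add. Components now {n1,n6,n7,n9} {n4}
n1–n4 (11): add. Components now {n1,n4,n6,n7,n9}
MST edge set: {n7–n9, n1–n6, n6–n7, n1–n4}.
Of the listed edges, {n1–n4, n1–n6} are in the MST → 2.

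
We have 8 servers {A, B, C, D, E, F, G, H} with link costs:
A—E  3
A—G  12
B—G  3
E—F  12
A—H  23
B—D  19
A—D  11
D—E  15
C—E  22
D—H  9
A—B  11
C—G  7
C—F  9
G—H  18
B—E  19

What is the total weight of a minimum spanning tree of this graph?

Prim's algorithm from D:
Step 1: cheapest edge leaving the tree is D—H (9); add H.
Step 2: cheapest edge leaving the tree is A—D (11); add A.
Step 3: cheapest edge leaving the tree is A—E (3); add E.
Step 4: cheapest edge leaving the tree is A—B (11); add B.
Step 5: cheapest edge leaving the tree is B—G (3); add G.
Step 6: cheapest edge leaving the tree is C—G (7); add C.
Step 7: cheapest edge leaving the tree is C—F (9); add F.
MST edges: D—H, A—D, A—E, A—B, B—G, C—G, C—F; total weight 9+11+3+11+3+7+9 = 53.

53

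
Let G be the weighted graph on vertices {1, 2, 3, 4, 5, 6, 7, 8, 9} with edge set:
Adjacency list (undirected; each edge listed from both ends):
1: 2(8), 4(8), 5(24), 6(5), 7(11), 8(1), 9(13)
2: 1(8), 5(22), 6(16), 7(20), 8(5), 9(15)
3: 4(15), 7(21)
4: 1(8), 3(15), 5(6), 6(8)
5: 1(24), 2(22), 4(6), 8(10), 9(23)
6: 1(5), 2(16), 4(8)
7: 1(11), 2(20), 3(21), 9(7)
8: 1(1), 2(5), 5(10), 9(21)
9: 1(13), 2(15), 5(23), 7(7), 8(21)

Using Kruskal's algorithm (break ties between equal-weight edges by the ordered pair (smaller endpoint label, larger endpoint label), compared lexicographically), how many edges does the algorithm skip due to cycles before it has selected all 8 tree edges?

Kruskal's algorithm — process edges by increasing weight (ties by edge label):
1–8 (1): add — endpoints in different components.
1–6 (5): add — endpoints in different components.
2–8 (5): add — endpoints in different components.
4–5 (6): add — endpoints in different components.
7–9 (7): add — endpoints in different components.
1–2 (8): skip — 1 and 2 already connected.
1–4 (8): add — endpoints in different components.
4–6 (8): skip — 4 and 6 already connected.
5–8 (10): skip — 5 and 8 already connected.
1–7 (11): add — endpoints in different components.
1–9 (13): skip — 1 and 9 already connected.
2–9 (15): skip — 2 and 9 already connected.
3–4 (15): add — endpoints in different components.
Edges rejected before the tree was complete: 5.

5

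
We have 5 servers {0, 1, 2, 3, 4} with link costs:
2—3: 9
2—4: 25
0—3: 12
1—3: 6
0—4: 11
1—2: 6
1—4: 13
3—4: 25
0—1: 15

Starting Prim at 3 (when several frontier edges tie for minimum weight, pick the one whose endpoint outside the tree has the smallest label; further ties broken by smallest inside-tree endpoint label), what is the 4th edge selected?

0-4

Grow the tree from 3 using Prim:
Step 1: frontier [1—3 6, 2—3 9, 0—3 12, 3—4 25] → take 1—3 (6); add 1.
Step 2: frontier [1—2 6, 1—4 13, 0—1 15, 2—3 9, 0—3 12, 3—4 25] → take 1—2 (6); add 2.
Step 3: frontier [1—4 13, 0—1 15, 2—4 25, 0—3 12, 3—4 25] → take 0—3 (12); add 0.
Step 4: frontier [0—4 11, 1—4 13, 2—4 25, 3—4 25] → take 0—4 (11); add 4.
The 4th edge added is 0—4.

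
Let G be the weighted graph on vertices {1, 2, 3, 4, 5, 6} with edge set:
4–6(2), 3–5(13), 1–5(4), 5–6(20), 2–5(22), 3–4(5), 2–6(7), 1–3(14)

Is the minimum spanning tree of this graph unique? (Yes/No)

Kruskal: consider edges lightest-first.
4–6 (2): add — endpoints in different components.
1–5 (4): add — endpoints in different components.
3–4 (5): add — endpoints in different components.
2–6 (7): add — endpoints in different components.
3–5 (13): add — endpoints in different components.
Every non-tree edge has weight strictly greater than the heaviest edge on the tree path between its endpoints, so the MST is unique.

Yes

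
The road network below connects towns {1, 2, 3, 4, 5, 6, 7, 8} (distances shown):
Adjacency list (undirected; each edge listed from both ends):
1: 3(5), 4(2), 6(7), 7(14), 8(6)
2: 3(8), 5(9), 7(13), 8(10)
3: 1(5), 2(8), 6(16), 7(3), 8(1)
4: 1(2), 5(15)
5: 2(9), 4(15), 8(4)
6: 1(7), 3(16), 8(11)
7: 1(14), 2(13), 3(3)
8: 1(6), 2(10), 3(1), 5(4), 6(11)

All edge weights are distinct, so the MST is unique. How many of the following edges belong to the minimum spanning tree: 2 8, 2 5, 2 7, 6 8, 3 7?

Kruskal: consider edges lightest-first.
3 8 (1): add — endpoints in different components.
1 4 (2): add — endpoints in different components.
3 7 (3): add — endpoints in different components.
5 8 (4): add — endpoints in different components.
1 3 (5): add — endpoints in different components.
1 8 (6): skip — 1 and 8 already connected.
1 6 (7): add — endpoints in different components.
2 3 (8): add — endpoints in different components.
MST edge set: {3 8, 1 4, 3 7, 5 8, 1 3, 1 6, 2 3}.
Of the listed edges, {3 7} are in the MST → 1.

1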